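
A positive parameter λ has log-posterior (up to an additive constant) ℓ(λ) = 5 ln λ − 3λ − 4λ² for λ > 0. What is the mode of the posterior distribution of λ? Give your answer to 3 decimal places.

ℓ'(λ) = 5/λ − 3 − 8λ. Setting this to zero and multiplying by λ: 8λ² + 3λ − 5 = 0.
λ = (−3 + √(3² + 4·8·5)) / (2·8) = (−3 + √169) / 16 = (−3 + 13)/16 = 5/8.
ℓ''(λ) = −5/λ² − 8 < 0, confirming a maximum.

λ̂_MAP = 0.625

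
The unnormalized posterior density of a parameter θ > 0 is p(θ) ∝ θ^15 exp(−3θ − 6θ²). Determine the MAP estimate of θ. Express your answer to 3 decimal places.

θ̂_MAP = 1.000

ℓ'(θ) = 15/θ − 3 − 12θ. Setting this to zero and multiplying by θ: 12θ² + 3θ − 15 = 0.
θ = (−3 + √(3² + 4·12·15)) / (2·12) = (−3 + √729) / 24 = (−3 + 27)/24 = 1.
ℓ''(θ) = −15/θ² − 12 < 0, confirming a maximum.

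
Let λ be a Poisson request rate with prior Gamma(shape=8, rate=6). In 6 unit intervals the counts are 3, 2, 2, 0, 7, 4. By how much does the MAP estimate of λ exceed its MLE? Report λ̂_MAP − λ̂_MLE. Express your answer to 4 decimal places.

MAP − MLE = -0.9167

Σxᵢ = 18. Posterior is Gamma(26, 12); MAP = (26−1)/12 = 25/12 ≈ 2.08333.
MLE = x̄ = 18/6 ≈ 3.00000.
Difference = 25/12 − 18/6 = -11/12 ≈ -0.9167.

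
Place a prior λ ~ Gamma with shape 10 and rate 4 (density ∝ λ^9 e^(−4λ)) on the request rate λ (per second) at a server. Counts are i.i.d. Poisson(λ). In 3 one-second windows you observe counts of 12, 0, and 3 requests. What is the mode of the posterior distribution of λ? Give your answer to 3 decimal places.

λ̂_MAP = 3.429

Σxᵢ = 12+0+3 = 15, with n = 3.
Posterior ∝ λ^9e^(−4λ) · λ^15e^(−3λ) = λ^24e^(−7λ), i.e. Gamma(shape=25, rate=7).
The mode of a Gamma(a, b) with a ≥ 1 (shape–rate) is (a−1)/b = 24/7 ≈ 3.429.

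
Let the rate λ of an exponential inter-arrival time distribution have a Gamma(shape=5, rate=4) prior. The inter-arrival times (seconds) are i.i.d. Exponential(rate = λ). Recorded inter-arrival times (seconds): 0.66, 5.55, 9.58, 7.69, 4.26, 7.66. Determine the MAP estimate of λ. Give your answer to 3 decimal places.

The Exponential(rate=λ) likelihood is ∝ λ^n e^(−λΣtᵢ). Here n = 6 and Σtᵢ = 0.66 + 5.55 + 9.58 + 7.69 + 4.26 + 7.66 = 35.40.
Posterior ∝ λ^4e^(−4λ) · λ^6e^(−35.40λ) = λ^10e^(−39.40λ), i.e. Gamma(11, 39.40).
Mode = (a−1)/b = 10/39.40 ≈ 0.254.

λ̂_MAP = 0.254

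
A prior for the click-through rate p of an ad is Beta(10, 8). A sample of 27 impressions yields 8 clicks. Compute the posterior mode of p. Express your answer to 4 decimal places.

p̂_MAP = 0.3953

Prior: Beta(10, 8).
Data: 8 successes in 27 trials. The binomial likelihood contributes p^8(1−p)^19, so the posterior is Beta(10+8, 8+19) = Beta(18, 27).
For Beta(a, b) with a, b > 1 the mode is (a−1)/(a+b−2) = 17/43 ≈ 0.3953.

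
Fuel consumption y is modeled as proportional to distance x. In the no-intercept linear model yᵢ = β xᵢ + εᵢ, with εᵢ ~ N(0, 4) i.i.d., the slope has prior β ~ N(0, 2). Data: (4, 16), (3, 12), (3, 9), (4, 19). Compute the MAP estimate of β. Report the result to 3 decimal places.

β̂_MAP = 3.904

log p(β | y) = −Σ(yᵢ − βxᵢ)²/(2·4) − β²/(2·2) + const.
Setting the derivative to zero: Σxᵢ(yᵢ − βxᵢ)/4 − β/2 = 0, so β = Σxᵢyᵢ / (Σxᵢ² + σ²/τ²).
Σxᵢyᵢ = 4·16 + 3·12 + 3·9 + 4·19 = 203; Σxᵢ² = 50; σ²/τ² = 2.
β̂_MAP = 203 / (50 + 2) = 203/52 ≈ 3.904.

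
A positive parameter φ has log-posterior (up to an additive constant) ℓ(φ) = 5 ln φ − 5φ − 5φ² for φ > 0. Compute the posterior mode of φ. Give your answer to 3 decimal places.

ℓ'(φ) = 5/φ − 5 − 10φ. Setting this to zero and multiplying by φ: 10φ² + 5φ − 5 = 0.
φ = (−5 + √(5² + 4·10·5)) / (2·10) = (−5 + √225) / 20 = (−5 + 15)/20 = 1/2.
ℓ''(φ) = −5/φ² − 10 < 0, confirming a maximum.

φ̂_MAP = 0.500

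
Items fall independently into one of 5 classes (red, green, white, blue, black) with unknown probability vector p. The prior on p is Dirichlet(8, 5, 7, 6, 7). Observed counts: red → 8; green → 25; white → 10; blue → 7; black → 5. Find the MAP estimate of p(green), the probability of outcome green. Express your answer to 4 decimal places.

MAP estimate of p(green) = 0.3494

The posterior is Dirichlet(αᵢ + nᵢ) = Dirichlet(16, 30, 17, 13, 12).
For a Dirichlet(a₁,…,a_K) with all aᵢ > 1, the mode has j-th component (aⱼ − 1)/(Σaᵢ − K).
Here Σaᵢ = 88 and K = 5, so p(green) = (30 − 1)/(88 − 5) = 29/83 ≈ 0.3494.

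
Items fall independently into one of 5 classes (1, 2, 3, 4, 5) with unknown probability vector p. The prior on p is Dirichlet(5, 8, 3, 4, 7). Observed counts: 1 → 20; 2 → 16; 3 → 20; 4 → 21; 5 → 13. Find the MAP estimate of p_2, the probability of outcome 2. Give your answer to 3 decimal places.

MAP estimate: 0.205

The posterior is Dirichlet(αᵢ + nᵢ) = Dirichlet(25, 24, 23, 25, 20).
For a Dirichlet(a₁,…,a_K) with all aᵢ > 1, the mode has j-th component (aⱼ − 1)/(Σaᵢ − K).
Here Σaᵢ = 117 and K = 5, so p_2 = (24 − 1)/(117 − 5) = 23/112 ≈ 0.205.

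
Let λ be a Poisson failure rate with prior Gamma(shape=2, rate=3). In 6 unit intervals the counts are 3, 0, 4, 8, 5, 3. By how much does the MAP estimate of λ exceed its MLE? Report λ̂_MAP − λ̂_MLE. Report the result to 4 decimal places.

MAP − MLE = -1.1667

Σxᵢ = 23. Posterior is Gamma(25, 9); MAP = (25−1)/9 = 24/9 ≈ 2.66667.
MLE = x̄ = 23/6 ≈ 3.83333.
Difference = 24/9 − 23/6 = -7/6 ≈ -1.1667.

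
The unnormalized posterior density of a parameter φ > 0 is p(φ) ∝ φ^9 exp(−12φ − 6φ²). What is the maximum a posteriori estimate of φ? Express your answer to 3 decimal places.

ℓ'(φ) = 9/φ − 12 − 12φ. Setting this to zero and multiplying by φ: 12φ² + 12φ − 9 = 0.
φ = (−12 + √(12² + 4·12·9)) / (2·12) = (−12 + √576) / 24 = (−12 + 24)/24 = 1/2.
ℓ''(φ) = −9/φ² − 12 < 0, confirming a maximum.

φ̂_MAP = 0.500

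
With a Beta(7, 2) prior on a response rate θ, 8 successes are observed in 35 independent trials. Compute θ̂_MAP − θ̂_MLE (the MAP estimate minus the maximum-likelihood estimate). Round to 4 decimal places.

Posterior is Beta(15, 29); MAP = (15−1)/(44−2) = 14/42 ≈ 0.33333.
MLE ignores the prior: θ̂_MLE = k/n = 8/35 ≈ 0.22857.
Difference = 14/42 − 8/35 = 11/105 ≈ 0.1048.

MAP − MLE = 0.1048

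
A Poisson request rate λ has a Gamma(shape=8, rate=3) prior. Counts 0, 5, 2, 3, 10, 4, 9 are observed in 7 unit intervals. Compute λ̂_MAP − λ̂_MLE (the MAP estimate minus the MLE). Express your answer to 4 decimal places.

Σxᵢ = 33. Posterior is Gamma(41, 10); MAP = (41−1)/10 = 40/10 ≈ 4.00000.
MLE = x̄ = 33/7 ≈ 4.71429.
Difference = 40/10 − 33/7 = -5/7 ≈ -0.7143.

MAP − MLE = -0.7143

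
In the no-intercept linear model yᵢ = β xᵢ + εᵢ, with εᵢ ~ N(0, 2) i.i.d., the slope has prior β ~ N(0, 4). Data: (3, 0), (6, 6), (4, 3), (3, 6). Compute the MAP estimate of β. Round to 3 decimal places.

log p(β | y) = −Σ(yᵢ − βxᵢ)²/(2·2) − β²/(2·4) + const.
Setting the derivative to zero: Σxᵢ(yᵢ − βxᵢ)/2 − β/4 = 0, so β = Σxᵢyᵢ / (Σxᵢ² + σ²/τ²).
Σxᵢyᵢ = 3·0 + 6·6 + 4·3 + 3·6 = 66; Σxᵢ² = 70; σ²/τ² = 0.5.
β̂_MAP = 66 / (70 + 0.5) = 66/70.5 ≈ 0.936.

β̂_MAP = 0.936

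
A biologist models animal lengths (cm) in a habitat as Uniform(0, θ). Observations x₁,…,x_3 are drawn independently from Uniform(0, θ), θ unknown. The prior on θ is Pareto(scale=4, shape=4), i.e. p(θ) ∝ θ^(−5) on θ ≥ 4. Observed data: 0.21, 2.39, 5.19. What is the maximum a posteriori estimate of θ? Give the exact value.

The Uniform(0, θ) likelihood is θ^(−n) for θ ≥ max(xᵢ), zero otherwise. Here max(xᵢ) = 5.19.
Posterior ∝ θ^(−5) · θ^(−3) = θ^(−8) on θ ≥ max(4, 5.19) = 5.19.
This density is strictly decreasing in θ, so the posterior mode lies at the lower boundary of the support.

θ̂_MAP = 5.19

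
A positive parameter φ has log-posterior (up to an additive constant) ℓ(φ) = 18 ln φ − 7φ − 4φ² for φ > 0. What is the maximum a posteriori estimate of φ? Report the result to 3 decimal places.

ℓ'(φ) = 18/φ − 7 − 8φ. Setting this to zero and multiplying by φ: 8φ² + 7φ − 18 = 0.
φ = (−7 + √(7² + 4·8·18)) / (2·8) = (−7 + √625) / 16 = (−7 + 25)/16 = 9/8.
ℓ''(φ) = −18/φ² − 8 < 0, confirming a maximum.

φ̂_MAP = 1.125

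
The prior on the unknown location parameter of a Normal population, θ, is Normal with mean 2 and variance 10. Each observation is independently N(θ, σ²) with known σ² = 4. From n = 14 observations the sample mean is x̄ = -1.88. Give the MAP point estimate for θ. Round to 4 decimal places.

n = 14, x̄ = -1.88.
For a Normal prior and Normal likelihood with known variance, the posterior is Normal; its mode equals its mean, the precision-weighted average.
Prior precision 1/σ₀² = 1/10 = 0.1; data precision n/σ² = 14/4 = 3.5.
θ̂ = (0.1·2 + 3.5·(-1.88)) / (0.1 + 3.5) = (-6.38)/3.6 = -319/180 ≈ -1.7722.

θ̂_MAP = -1.7722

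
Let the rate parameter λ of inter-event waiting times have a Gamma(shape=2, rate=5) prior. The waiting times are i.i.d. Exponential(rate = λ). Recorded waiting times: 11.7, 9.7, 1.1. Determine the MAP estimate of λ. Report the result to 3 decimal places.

The Exponential(rate=λ) likelihood is ∝ λ^n e^(−λΣtᵢ). Here n = 3 and Σtᵢ = 11.7 + 9.7 + 1.1 = 22.5.
Posterior ∝ λe^(−5λ) · λ^3e^(−22.5λ) = λ^4e^(−27.5λ), i.e. Gamma(5, 27.5).
Mode = (a−1)/b = 4/27.5 ≈ 0.145.

λ̂_MAP = 0.145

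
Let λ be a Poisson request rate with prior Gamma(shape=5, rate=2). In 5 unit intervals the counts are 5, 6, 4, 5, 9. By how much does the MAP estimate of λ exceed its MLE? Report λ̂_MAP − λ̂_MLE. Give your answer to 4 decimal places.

Σxᵢ = 29. Posterior is Gamma(34, 7); MAP = (34−1)/7 = 33/7 ≈ 4.71429.
MLE = x̄ = 29/5 ≈ 5.80000.
Difference = 33/7 − 29/5 = -38/35 ≈ -1.0857.

MAP − MLE = -1.0857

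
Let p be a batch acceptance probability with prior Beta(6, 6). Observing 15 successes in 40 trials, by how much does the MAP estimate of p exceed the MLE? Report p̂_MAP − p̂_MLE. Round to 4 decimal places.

MAP − MLE = 0.0250

Posterior is Beta(21, 31); MAP = (21−1)/(52−2) = 20/50 ≈ 0.40000.
MLE ignores the prior: p̂_MLE = k/n = 15/40 ≈ 0.37500.
Difference = 20/50 − 15/40 = 1/40 ≈ 0.0250.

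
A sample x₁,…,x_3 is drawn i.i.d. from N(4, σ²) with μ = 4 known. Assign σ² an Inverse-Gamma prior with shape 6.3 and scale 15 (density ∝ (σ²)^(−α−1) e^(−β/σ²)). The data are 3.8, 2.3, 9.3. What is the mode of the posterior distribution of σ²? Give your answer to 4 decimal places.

Sum of squared deviations about the known mean: SS = (3.8−4)² + (2.3−4)² + (9.3−4)² = 31.02.
The Normal likelihood contributes (σ²)^(−n/2) exp(−SS/(2σ²)), so the posterior is Inverse-Gamma(α + n/2, β + SS/2) = Inverse-Gamma(7.8, 30.51).
The mode of Inverse-Gamma(a, b) is b/(a+1) = 30.51/8.8 ≈ 3.4670.

σ̂²_MAP = 3.4670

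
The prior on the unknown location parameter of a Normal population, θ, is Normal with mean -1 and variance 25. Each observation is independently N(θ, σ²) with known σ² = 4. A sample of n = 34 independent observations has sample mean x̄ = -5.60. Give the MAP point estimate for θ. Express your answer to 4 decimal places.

n = 34, x̄ = -5.60.
For a Normal prior and Normal likelihood with known variance, the posterior is Normal; its mode equals its mean, the precision-weighted average.
Prior precision 1/σ₀² = 1/25 = 0.04; data precision n/σ² = 34/4 = 8.5.
θ̂ = (0.04·(-1) + 8.5·(-5.6)) / (0.04 + 8.5) = (-47.64)/8.54 = -2382/427 ≈ -5.5785.

θ̂_MAP = -5.5785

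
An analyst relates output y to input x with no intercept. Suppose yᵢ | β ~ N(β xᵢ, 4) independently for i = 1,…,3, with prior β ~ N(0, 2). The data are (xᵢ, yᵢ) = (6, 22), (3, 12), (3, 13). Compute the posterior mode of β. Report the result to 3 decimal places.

β̂_MAP = 3.696

log p(β | y) = −Σ(yᵢ − βxᵢ)²/(2·4) − β²/(2·2) + const.
Setting the derivative to zero: Σxᵢ(yᵢ − βxᵢ)/4 − β/2 = 0, so β = Σxᵢyᵢ / (Σxᵢ² + σ²/τ²).
Σxᵢyᵢ = 6·22 + 3·12 + 3·13 = 207; Σxᵢ² = 54; σ²/τ² = 2.
β̂_MAP = 207 / (54 + 2) = 207/56 ≈ 3.696.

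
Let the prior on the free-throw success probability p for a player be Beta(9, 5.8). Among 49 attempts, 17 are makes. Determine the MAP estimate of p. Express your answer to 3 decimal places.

p̂_MAP = 0.405

Prior: Beta(9, 5.8).
Data: 17 successes in 49 trials. The binomial likelihood contributes p^17(1−p)^32, so the posterior is Beta(9+17, 5.8+32) = Beta(26, 37.8).
For Beta(a, b) with a, b > 1 the mode is (a−1)/(a+b−2) = 25/61.8 ≈ 0.405.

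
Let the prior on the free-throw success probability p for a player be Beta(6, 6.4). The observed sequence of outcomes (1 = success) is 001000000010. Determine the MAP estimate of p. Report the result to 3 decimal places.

p̂_MAP = 0.313

Prior: Beta(6, 6.4).
Data: 2 successes in 12 trials (from the sequence). The binomial likelihood contributes p^2(1−p)^10, so the posterior is Beta(6+2, 6.4+10) = Beta(8, 16.4).
For Beta(a, b) with a, b > 1 the mode is (a−1)/(a+b−2) = 7/22.4 ≈ 0.313.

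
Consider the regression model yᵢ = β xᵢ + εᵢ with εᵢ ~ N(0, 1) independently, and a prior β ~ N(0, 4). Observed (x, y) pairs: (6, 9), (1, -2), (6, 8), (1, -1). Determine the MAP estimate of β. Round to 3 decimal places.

log p(β | y) = −Σ(yᵢ − βxᵢ)²/(2·1) − β²/(2·4) + const.
Setting the derivative to zero: Σxᵢ(yᵢ − βxᵢ)/1 − β/4 = 0, so β = Σxᵢyᵢ / (Σxᵢ² + σ²/τ²).
Σxᵢyᵢ = 6·9 + 1·(-2) + 6·8 + 1·(-1) = 99; Σxᵢ² = 74; σ²/τ² = 0.25.
β̂_MAP = 99 / (74 + 0.25) = 99/74.25 ≈ 1.333.

β̂_MAP = 1.333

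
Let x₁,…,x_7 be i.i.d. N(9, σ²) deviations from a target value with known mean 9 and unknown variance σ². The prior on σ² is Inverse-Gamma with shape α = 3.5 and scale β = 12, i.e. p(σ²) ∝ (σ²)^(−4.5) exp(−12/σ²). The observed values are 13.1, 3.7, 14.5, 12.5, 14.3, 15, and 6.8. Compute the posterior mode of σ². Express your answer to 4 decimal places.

Sum of squared deviations about the known mean: SS = (13.1−9)² + (3.7−9)² + (14.5−9)² + (12.5−9)² + (14.3−9)² + (15−9)² + (6.8−9)² = 156.33.
The Normal likelihood contributes (σ²)^(−n/2) exp(−SS/(2σ²)), so the posterior is Inverse-Gamma(α + n/2, β + SS/2) = Inverse-Gamma(7, 90.165).
The mode of Inverse-Gamma(a, b) is b/(a+1) = 90.165/8 ≈ 11.2706.

σ̂²_MAP = 11.2706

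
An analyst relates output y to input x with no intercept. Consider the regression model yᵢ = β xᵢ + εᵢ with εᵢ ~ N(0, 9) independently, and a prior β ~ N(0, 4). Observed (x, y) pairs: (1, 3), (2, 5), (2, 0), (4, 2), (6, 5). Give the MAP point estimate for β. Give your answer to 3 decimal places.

log p(β | y) = −Σ(yᵢ − βxᵢ)²/(2·9) − β²/(2·4) + const.
Setting the derivative to zero: Σxᵢ(yᵢ − βxᵢ)/9 − β/4 = 0, so β = Σxᵢyᵢ / (Σxᵢ² + σ²/τ²).
Σxᵢyᵢ = 1·3 + 2·5 + 2·0 + 4·2 + 6·5 = 51; Σxᵢ² = 61; σ²/τ² = 2.25.
β̂_MAP = 51 / (61 + 2.25) = 51/63.25 ≈ 0.806.

β̂_MAP = 0.806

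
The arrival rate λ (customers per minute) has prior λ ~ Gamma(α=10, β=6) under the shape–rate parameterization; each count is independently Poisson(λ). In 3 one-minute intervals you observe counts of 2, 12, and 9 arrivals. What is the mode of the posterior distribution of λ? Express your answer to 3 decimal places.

Σxᵢ = 2+12+9 = 23, with n = 3.
Posterior ∝ λ^9e^(−6λ) · λ^23e^(−3λ) = λ^32e^(−9λ), i.e. Gamma(shape=33, rate=9).
The mode of a Gamma(a, b) with a ≥ 1 (shape–rate) is (a−1)/b = 32/9 ≈ 3.556.

λ̂_MAP = 3.556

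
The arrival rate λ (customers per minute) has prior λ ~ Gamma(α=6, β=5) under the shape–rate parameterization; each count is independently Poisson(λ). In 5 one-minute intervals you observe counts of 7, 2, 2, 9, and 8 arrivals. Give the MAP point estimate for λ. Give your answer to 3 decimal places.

λ̂_MAP = 3.300

Σxᵢ = 7+2+2+9+8 = 28, with n = 5.
Posterior ∝ λ^5e^(−5λ) · λ^28e^(−5λ) = λ^33e^(−10λ), i.e. Gamma(shape=34, rate=10).
The mode of a Gamma(a, b) with a ≥ 1 (shape–rate) is (a−1)/b = 33/10 ≈ 3.300.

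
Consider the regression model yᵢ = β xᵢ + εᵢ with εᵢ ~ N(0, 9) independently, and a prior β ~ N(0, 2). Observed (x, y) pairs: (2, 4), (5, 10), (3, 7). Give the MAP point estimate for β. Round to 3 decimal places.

β̂_MAP = 1.859

log p(β | y) = −Σ(yᵢ − βxᵢ)²/(2·9) − β²/(2·2) + const.
Setting the derivative to zero: Σxᵢ(yᵢ − βxᵢ)/9 − β/2 = 0, so β = Σxᵢyᵢ / (Σxᵢ² + σ²/τ²).
Σxᵢyᵢ = 2·4 + 5·10 + 3·7 = 79; Σxᵢ² = 38; σ²/τ² = 4.5.
β̂_MAP = 79 / (38 + 4.5) = 79/42.5 ≈ 1.859.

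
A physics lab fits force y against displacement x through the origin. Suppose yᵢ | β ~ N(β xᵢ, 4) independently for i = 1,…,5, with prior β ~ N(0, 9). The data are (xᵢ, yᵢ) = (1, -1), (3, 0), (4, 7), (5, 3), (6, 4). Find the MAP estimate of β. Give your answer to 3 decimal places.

log p(β | y) = −Σ(yᵢ − βxᵢ)²/(2·4) − β²/(2·9) + const.
Setting the derivative to zero: Σxᵢ(yᵢ − βxᵢ)/4 − β/9 = 0, so β = Σxᵢyᵢ / (Σxᵢ² + σ²/τ²).
Σxᵢyᵢ = 1·(-1) + 3·0 + 4·7 + 5·3 + 6·4 = 66; Σxᵢ² = 87; σ²/τ² = 4/9.
β̂_MAP = 66 / (87 + 4/9) = 66/(787/9) = 594/787 ≈ 0.755.

β̂_MAP = 0.755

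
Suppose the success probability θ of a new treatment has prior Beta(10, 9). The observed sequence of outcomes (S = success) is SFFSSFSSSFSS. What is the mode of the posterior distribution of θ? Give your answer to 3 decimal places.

Prior: Beta(10, 9).
Data: 8 successes in 12 trials (from the sequence). The binomial likelihood contributes θ^8(1−θ)^4, so the posterior is Beta(10+8, 9+4) = Beta(18, 13).
For Beta(a, b) with a, b > 1 the mode is (a−1)/(a+b−2) = 17/29 ≈ 0.586.

θ̂_MAP = 0.586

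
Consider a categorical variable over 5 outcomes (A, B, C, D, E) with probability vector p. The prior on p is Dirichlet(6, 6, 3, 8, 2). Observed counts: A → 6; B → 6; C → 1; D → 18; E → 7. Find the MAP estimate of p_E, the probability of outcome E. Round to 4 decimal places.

The posterior is Dirichlet(αᵢ + nᵢ) = Dirichlet(12, 12, 4, 26, 9).
For a Dirichlet(a₁,…,a_K) with all aᵢ > 1, the mode has j-th component (aⱼ − 1)/(Σaᵢ − K).
Here Σaᵢ = 63 and K = 5, so p_E = (9 − 1)/(63 − 5) = 8/58 ≈ 0.1379.

MAP estimate of p_E = 0.1379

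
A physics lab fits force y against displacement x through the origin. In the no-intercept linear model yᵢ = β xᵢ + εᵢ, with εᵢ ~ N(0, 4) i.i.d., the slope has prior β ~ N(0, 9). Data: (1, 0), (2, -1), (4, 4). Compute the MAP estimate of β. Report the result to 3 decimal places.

log p(β | y) = −Σ(yᵢ − βxᵢ)²/(2·4) − β²/(2·9) + const.
Setting the derivative to zero: Σxᵢ(yᵢ − βxᵢ)/4 − β/9 = 0, so β = Σxᵢyᵢ / (Σxᵢ² + σ²/τ²).
Σxᵢyᵢ = 1·0 + 2·(-1) + 4·4 = 14; Σxᵢ² = 21; σ²/τ² = 4/9.
β̂_MAP = 14 / (21 + 4/9) = 14/(193/9) = 126/193 ≈ 0.653.

β̂_MAP = 0.653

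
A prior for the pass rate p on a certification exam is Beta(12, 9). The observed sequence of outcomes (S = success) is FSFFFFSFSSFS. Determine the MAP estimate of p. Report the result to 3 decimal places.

Prior: Beta(12, 9).
Data: 5 successes in 12 trials (from the sequence). The binomial likelihood contributes p^5(1−p)^7, so the posterior is Beta(12+5, 9+7) = Beta(17, 16).
For Beta(a, b) with a, b > 1 the mode is (a−1)/(a+b−2) = 16/31 ≈ 0.516.

p̂_MAP = 0.516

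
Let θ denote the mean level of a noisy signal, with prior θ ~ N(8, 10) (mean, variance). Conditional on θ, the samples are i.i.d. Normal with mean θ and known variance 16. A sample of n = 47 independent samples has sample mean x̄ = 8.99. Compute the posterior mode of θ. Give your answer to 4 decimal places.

θ̂_MAP = 8.9574

n = 47, x̄ = 8.99.
For a Normal prior and Normal likelihood with known variance, the posterior is Normal; its mode equals its mean, the precision-weighted average.
Prior precision 1/σ₀² = 1/10 = 0.1; data precision n/σ² = 47/16 = 2.9375.
θ̂ = (0.1·8 + 2.9375·8.99) / (0.1 + 2.9375) = 27.208125/3.0375 = 4837/540 ≈ 8.9574.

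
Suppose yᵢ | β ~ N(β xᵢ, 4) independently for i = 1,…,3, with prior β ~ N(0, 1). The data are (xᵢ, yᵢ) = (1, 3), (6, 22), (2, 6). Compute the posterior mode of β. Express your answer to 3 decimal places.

log p(β | y) = −Σ(yᵢ − βxᵢ)²/(2·4) − β²/(2·1) + const.
Setting the derivative to zero: Σxᵢ(yᵢ − βxᵢ)/4 − β/1 = 0, so β = Σxᵢyᵢ / (Σxᵢ² + σ²/τ²).
Σxᵢyᵢ = 1·3 + 6·22 + 2·6 = 147; Σxᵢ² = 41; σ²/τ² = 4.
β̂_MAP = 147 / (41 + 4) = 147/45 ≈ 3.267.

β̂_MAP = 3.267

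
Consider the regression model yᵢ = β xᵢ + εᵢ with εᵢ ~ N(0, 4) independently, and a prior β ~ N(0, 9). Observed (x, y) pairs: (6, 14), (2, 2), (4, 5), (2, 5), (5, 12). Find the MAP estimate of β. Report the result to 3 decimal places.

log p(β | y) = −Σ(yᵢ − βxᵢ)²/(2·4) − β²/(2·9) + const.
Setting the derivative to zero: Σxᵢ(yᵢ − βxᵢ)/4 − β/9 = 0, so β = Σxᵢyᵢ / (Σxᵢ² + σ²/τ²).
Σxᵢyᵢ = 6·14 + 2·2 + 4·5 + 2·5 + 5·12 = 178; Σxᵢ² = 85; σ²/τ² = 4/9.
β̂_MAP = 178 / (85 + 4/9) = 178/(769/9) = 1602/769 ≈ 2.083.

β̂_MAP = 2.083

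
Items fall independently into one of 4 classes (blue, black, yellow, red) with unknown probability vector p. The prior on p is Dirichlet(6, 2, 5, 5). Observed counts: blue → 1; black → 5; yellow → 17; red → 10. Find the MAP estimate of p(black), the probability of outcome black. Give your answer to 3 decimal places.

MAP estimate of p(black) = 0.128

The posterior is Dirichlet(αᵢ + nᵢ) = Dirichlet(7, 7, 22, 15).
For a Dirichlet(a₁,…,a_K) with all aᵢ > 1, the mode has j-th component (aⱼ − 1)/(Σaᵢ − K).
Here Σaᵢ = 51 and K = 4, so p(black) = (7 − 1)/(51 − 4) = 6/47 ≈ 0.128.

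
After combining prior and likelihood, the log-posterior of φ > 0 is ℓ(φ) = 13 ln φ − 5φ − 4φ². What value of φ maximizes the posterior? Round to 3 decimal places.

φ̂_MAP = 1.000

ℓ'(φ) = 13/φ − 5 − 8φ. Setting this to zero and multiplying by φ: 8φ² + 5φ − 13 = 0.
φ = (−5 + √(5² + 4·8·13)) / (2·8) = (−5 + √441) / 16 = (−5 + 21)/16 = 1.
ℓ''(φ) = −13/φ² − 8 < 0, confirming a maximum.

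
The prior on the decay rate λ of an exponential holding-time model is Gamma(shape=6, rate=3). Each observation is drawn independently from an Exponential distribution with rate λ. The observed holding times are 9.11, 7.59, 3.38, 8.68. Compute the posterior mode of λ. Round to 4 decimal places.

The Exponential(rate=λ) likelihood is ∝ λ^n e^(−λΣtᵢ). Here n = 4 and Σtᵢ = 9.11 + 7.59 + 3.38 + 8.68 = 28.76.
Posterior ∝ λ^5e^(−3λ) · λ^4e^(−28.76λ) = λ^9e^(−31.76λ), i.e. Gamma(10, 31.76).
Mode = (a−1)/b = 9/31.76 ≈ 0.2834.

λ̂_MAP = 0.2834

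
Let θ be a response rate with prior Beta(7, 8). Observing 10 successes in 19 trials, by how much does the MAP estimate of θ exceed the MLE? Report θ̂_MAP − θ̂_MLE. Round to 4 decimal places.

Posterior is Beta(17, 17); MAP = (17−1)/(34−2) = 16/32 ≈ 0.50000.
MLE ignores the prior: θ̂_MLE = k/n = 10/19 ≈ 0.52632.
Difference = 16/32 − 10/19 = -1/38 ≈ -0.0263.

MAP − MLE = -0.0263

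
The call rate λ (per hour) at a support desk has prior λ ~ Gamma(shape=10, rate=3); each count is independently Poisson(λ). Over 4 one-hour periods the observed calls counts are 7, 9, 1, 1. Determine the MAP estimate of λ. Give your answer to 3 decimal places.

λ̂_MAP = 3.857

Σxᵢ = 7+9+1+1 = 18, with n = 4.
Posterior ∝ λ^9e^(−3λ) · λ^18e^(−4λ) = λ^27e^(−7λ), i.e. Gamma(shape=28, rate=7).
The mode of a Gamma(a, b) with a ≥ 1 (shape–rate) is (a−1)/b = 27/7 ≈ 3.857.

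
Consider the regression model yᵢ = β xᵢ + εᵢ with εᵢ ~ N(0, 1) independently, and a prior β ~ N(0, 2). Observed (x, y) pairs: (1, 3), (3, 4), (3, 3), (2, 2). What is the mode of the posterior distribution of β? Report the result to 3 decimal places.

β̂_MAP = 1.191

log p(β | y) = −Σ(yᵢ − βxᵢ)²/(2·1) − β²/(2·2) + const.
Setting the derivative to zero: Σxᵢ(yᵢ − βxᵢ)/1 − β/2 = 0, so β = Σxᵢyᵢ / (Σxᵢ² + σ²/τ²).
Σxᵢyᵢ = 1·3 + 3·4 + 3·3 + 2·2 = 28; Σxᵢ² = 23; σ²/τ² = 0.5.
β̂_MAP = 28 / (23 + 0.5) = 28/23.5 ≈ 1.191.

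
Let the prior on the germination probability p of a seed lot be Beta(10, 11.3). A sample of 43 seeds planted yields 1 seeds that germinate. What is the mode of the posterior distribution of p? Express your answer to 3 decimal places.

Prior: Beta(10, 11.3).
Data: 1 success in 43 trials. The binomial likelihood contributes p(1−p)^42, so the posterior is Beta(10+1, 11.3+42) = Beta(11, 53.3).
For Beta(a, b) with a, b > 1 the mode is (a−1)/(a+b−2) = 10/62.3 ≈ 0.161.

p̂_MAP = 0.161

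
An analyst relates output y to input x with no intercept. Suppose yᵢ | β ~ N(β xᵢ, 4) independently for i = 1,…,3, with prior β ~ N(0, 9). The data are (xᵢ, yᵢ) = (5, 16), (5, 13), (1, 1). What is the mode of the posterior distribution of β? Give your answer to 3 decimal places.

β̂_MAP = 2.838

log p(β | y) = −Σ(yᵢ − βxᵢ)²/(2·4) − β²/(2·9) + const.
Setting the derivative to zero: Σxᵢ(yᵢ − βxᵢ)/4 − β/9 = 0, so β = Σxᵢyᵢ / (Σxᵢ² + σ²/τ²).
Σxᵢyᵢ = 5·16 + 5·13 + 1·1 = 146; Σxᵢ² = 51; σ²/τ² = 4/9.
β̂_MAP = 146 / (51 + 4/9) = 146/(463/9) = 1314/463 ≈ 2.838.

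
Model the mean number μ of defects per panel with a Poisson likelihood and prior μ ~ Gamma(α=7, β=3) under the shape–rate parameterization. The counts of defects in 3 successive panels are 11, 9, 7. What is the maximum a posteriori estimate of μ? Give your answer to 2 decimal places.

Σxᵢ = 11+9+7 = 27, with n = 3.
Posterior ∝ μ^6e^(−3μ) · μ^27e^(−3μ) = μ^33e^(−6μ), i.e. Gamma(shape=34, rate=6).
The mode of a Gamma(a, b) with a ≥ 1 (shape–rate) is (a−1)/b = 33/6 ≈ 5.50.

μ̂_MAP = 5.50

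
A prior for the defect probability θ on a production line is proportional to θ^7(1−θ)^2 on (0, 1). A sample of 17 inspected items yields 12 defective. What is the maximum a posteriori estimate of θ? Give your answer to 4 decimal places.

The prior density ∝ θ^7(1−θ)^2 is the kernel of Beta(8, 3).
Data: 12 successes in 17 trials. The binomial likelihood contributes θ^12(1−θ)^5, so the posterior is Beta(8+12, 3+5) = Beta(20, 8).
For Beta(a, b) with a, b > 1 the mode is (a−1)/(a+b−2) = 19/26 ≈ 0.7308.

θ̂_MAP = 0.7308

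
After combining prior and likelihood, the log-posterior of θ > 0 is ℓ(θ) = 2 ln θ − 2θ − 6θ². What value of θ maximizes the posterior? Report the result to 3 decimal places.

ℓ'(θ) = 2/θ − 2 − 12θ. Setting this to zero and multiplying by θ: 12θ² + 2θ − 2 = 0.
θ = (−2 + √(2² + 4·12·2)) / (2·12) = (−2 + √100) / 24 = (−2 + 10)/24 = 1/3.
ℓ''(θ) = −2/θ² − 12 < 0, confirming a maximum.

θ̂_MAP = 0.333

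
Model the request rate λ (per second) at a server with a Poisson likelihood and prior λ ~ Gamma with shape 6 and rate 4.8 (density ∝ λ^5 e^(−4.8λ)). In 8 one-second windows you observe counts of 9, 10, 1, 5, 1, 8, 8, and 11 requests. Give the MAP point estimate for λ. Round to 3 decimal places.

Σxᵢ = 9+10+1+5+1+8+8+11 = 53, with n = 8.
Posterior ∝ λ^5e^(−4.8λ) · λ^53e^(−8λ) = λ^58e^(−12.8λ), i.e. Gamma(shape=59, rate=12.8).
The mode of a Gamma(a, b) with a ≥ 1 (shape–rate) is (a−1)/b = 58/12.8 ≈ 4.531.

λ̂_MAP = 4.531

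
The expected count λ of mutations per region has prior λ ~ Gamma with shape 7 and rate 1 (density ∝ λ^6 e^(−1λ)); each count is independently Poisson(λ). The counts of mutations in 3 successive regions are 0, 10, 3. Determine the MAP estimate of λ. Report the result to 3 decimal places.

Σxᵢ = 0+10+3 = 13, with n = 3.
Posterior ∝ λ^6e^(−1λ) · λ^13e^(−3λ) = λ^19e^(−4λ), i.e. Gamma(shape=20, rate=4).
The mode of a Gamma(a, b) with a ≥ 1 (shape–rate) is (a−1)/b = 19/4 ≈ 4.750.

λ̂_MAP = 4.750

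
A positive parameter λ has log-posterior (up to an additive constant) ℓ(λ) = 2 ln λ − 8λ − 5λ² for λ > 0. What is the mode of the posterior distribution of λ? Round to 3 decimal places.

λ̂_MAP = 0.200

ℓ'(λ) = 2/λ − 8 − 10λ. Setting this to zero and multiplying by λ: 10λ² + 8λ − 2 = 0.
λ = (−8 + √(8² + 4·10·2)) / (2·10) = (−8 + √144) / 20 = (−8 + 12)/20 = 1/5.
ℓ''(λ) = −2/λ² − 10 < 0, confirming a maximum.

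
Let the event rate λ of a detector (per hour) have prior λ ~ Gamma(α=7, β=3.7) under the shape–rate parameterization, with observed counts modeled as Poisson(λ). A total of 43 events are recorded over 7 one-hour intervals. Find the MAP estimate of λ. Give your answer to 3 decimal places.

λ̂_MAP = 4.579

Σxᵢ = 43, n = 7.
Posterior ∝ λ^6e^(−3.7λ) · λ^43e^(−7λ) = λ^49e^(−10.7λ), i.e. Gamma(shape=50, rate=10.7).
The mode of a Gamma(a, b) with a ≥ 1 (shape–rate) is (a−1)/b = 49/10.7 ≈ 4.579.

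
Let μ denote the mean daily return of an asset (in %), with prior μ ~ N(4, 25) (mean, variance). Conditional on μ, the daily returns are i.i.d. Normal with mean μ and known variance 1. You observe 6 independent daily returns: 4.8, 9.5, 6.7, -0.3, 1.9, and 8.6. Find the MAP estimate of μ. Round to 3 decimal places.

n = 6; x̄ = (4.8 + 9.5 + 6.7 + (-0.3) + 1.9 + 8.6)/6 = 31.2/6 = 5.2.
For a Normal prior and Normal likelihood with known variance, the posterior is Normal; its mode equals its mean, the precision-weighted average.
Prior precision 1/σ₀² = 1/25 = 0.04; data precision n/σ² = 6/1 = 6.
μ̂ = (0.04·4 + 6·5.2) / (0.04 + 6) = 31.36/6.04 = 784/151 ≈ 5.192.

μ̂_MAP = 5.192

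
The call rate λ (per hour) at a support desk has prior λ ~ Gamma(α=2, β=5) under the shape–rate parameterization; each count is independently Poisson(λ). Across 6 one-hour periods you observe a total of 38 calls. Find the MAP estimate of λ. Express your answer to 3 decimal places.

λ̂_MAP = 3.545

Σxᵢ = 38, n = 6.
Posterior ∝ λe^(−5λ) · λ^38e^(−6λ) = λ^39e^(−11λ), i.e. Gamma(shape=40, rate=11).
The mode of a Gamma(a, b) with a ≥ 1 (shape–rate) is (a−1)/b = 39/11 ≈ 3.545.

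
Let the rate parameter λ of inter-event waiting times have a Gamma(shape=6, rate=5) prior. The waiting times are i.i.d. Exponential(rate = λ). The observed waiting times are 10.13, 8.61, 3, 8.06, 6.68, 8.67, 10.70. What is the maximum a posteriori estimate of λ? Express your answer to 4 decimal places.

λ̂_MAP = 0.1972

The Exponential(rate=λ) likelihood is ∝ λ^n e^(−λΣtᵢ). Here n = 7 and Σtᵢ = 10.13 + 8.61 + 3 + 8.06 + 6.68 + 8.67 + 10.70 = 55.85.
Posterior ∝ λ^5e^(−5λ) · λ^7e^(−55.85λ) = λ^12e^(−60.85λ), i.e. Gamma(13, 60.85).
Mode = (a−1)/b = 12/60.85 ≈ 0.1972.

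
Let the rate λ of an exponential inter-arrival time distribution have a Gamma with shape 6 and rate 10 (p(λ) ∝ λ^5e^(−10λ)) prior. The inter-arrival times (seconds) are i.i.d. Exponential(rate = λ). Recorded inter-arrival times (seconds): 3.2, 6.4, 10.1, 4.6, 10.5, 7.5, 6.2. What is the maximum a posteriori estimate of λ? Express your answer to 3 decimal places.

The Exponential(rate=λ) likelihood is ∝ λ^n e^(−λΣtᵢ). Here n = 7 and Σtᵢ = 3.2 + 6.4 + 10.1 + 4.6 + 10.5 + 7.5 + 6.2 = 48.5.
Posterior ∝ λ^5e^(−10λ) · λ^7e^(−48.5λ) = λ^12e^(−58.5λ), i.e. Gamma(13, 58.5).
Mode = (a−1)/b = 12/58.5 ≈ 0.205.

λ̂_MAP = 0.205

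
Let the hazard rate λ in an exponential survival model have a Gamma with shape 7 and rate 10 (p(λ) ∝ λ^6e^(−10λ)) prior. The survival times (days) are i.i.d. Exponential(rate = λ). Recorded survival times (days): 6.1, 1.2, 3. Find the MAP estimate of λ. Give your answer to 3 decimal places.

The Exponential(rate=λ) likelihood is ∝ λ^n e^(−λΣtᵢ). Here n = 3 and Σtᵢ = 6.1 + 1.2 + 3 = 10.3.
Posterior ∝ λ^6e^(−10λ) · λ^3e^(−10.3λ) = λ^9e^(−20.3λ), i.e. Gamma(10, 20.3).
Mode = (a−1)/b = 9/20.3 ≈ 0.443.

λ̂_MAP = 0.443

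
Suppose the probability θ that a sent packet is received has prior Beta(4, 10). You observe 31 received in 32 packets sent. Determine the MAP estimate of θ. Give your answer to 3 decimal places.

Prior: Beta(4, 10).
Data: 31 successes in 32 trials. The binomial likelihood contributes θ^31(1−θ)^1, so the posterior is Beta(4+31, 10+1) = Beta(35, 11).
For Beta(a, b) with a, b > 1 the mode is (a−1)/(a+b−2) = 34/44 ≈ 0.773.

θ̂_MAP = 0.773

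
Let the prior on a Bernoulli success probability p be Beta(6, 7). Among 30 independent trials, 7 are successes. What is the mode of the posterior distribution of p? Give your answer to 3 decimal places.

p̂_MAP = 0.293

Prior: Beta(6, 7).
Data: 7 successes in 30 trials. The binomial likelihood contributes p^7(1−p)^23, so the posterior is Beta(6+7, 7+23) = Beta(13, 30).
For Beta(a, b) with a, b > 1 the mode is (a−1)/(a+b−2) = 12/41 ≈ 0.293.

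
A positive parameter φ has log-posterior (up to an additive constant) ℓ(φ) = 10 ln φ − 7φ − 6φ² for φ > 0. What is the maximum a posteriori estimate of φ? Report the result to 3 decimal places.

ℓ'(φ) = 10/φ − 7 − 12φ. Setting this to zero and multiplying by φ: 12φ² + 7φ − 10 = 0.
φ = (−7 + √(7² + 4·12·10)) / (2·12) = (−7 + √529) / 24 = (−7 + 23)/24 = 2/3.
ℓ''(φ) = −10/φ² − 12 < 0, confirming a maximum.

φ̂_MAP = 0.667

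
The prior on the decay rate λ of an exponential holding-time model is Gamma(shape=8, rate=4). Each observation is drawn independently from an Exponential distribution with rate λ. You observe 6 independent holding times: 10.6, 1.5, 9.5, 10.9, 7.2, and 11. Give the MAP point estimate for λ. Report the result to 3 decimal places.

The Exponential(rate=λ) likelihood is ∝ λ^n e^(−λΣtᵢ). Here n = 6 and Σtᵢ = 10.6 + 1.5 + 9.5 + 10.9 + 7.2 + 11 = 50.7.
Posterior ∝ λ^7e^(−4λ) · λ^6e^(−50.7λ) = λ^13e^(−54.7λ), i.e. Gamma(14, 54.7).
Mode = (a−1)/b = 13/54.7 ≈ 0.238.

λ̂_MAP = 0.238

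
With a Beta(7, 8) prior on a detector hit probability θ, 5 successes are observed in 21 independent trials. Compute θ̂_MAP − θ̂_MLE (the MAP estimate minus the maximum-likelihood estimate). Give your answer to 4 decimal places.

MAP − MLE = 0.0854

Posterior is Beta(12, 24); MAP = (12−1)/(36−2) = 11/34 ≈ 0.32353.
MLE ignores the prior: θ̂_MLE = k/n = 5/21 ≈ 0.23810.
Difference = 11/34 − 5/21 = 61/714 ≈ 0.0854.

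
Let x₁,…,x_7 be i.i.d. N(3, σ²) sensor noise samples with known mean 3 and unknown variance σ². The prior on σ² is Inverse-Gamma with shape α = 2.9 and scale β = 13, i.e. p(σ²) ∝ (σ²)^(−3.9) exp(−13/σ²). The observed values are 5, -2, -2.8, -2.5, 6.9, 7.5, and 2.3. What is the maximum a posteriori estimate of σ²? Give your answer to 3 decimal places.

Sum of squared deviations about the known mean: SS = (5−3)² + (-2−3)² + (-2.8−3)² + (-2.5−3)² + (6.9−3)² + (7.5−3)² + (2.3−3)² = 128.84.
The Normal likelihood contributes (σ²)^(−n/2) exp(−SS/(2σ²)), so the posterior is Inverse-Gamma(α + n/2, β + SS/2) = Inverse-Gamma(6.4, 77.42).
The mode of Inverse-Gamma(a, b) is b/(a+1) = 77.42/7.4 ≈ 10.462.

σ̂²_MAP = 10.462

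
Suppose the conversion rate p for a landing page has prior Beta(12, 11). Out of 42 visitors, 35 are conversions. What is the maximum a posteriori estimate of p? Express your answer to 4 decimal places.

p̂_MAP = 0.7302

Prior: Beta(12, 11).
Data: 35 successes in 42 trials. The binomial likelihood contributes p^35(1−p)^7, so the posterior is Beta(12+35, 11+7) = Beta(47, 18).
For Beta(a, b) with a, b > 1 the mode is (a−1)/(a+b−2) = 46/63 ≈ 0.7302.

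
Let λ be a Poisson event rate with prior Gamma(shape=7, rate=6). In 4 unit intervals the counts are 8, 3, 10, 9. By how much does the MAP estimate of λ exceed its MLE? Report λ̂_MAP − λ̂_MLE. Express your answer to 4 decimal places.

MAP − MLE = -3.9000

Σxᵢ = 30. Posterior is Gamma(37, 10); MAP = (37−1)/10 = 36/10 ≈ 3.60000.
MLE = x̄ = 30/4 ≈ 7.50000.
Difference = 36/10 − 30/4 = -39/10 ≈ -3.9000.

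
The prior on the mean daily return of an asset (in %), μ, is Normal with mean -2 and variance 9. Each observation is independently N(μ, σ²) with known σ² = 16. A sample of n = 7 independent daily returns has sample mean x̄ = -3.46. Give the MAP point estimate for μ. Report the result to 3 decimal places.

μ̂_MAP = -3.164

n = 7, x̄ = -3.46.
For a Normal prior and Normal likelihood with known variance, the posterior is Normal; its mode equals its mean, the precision-weighted average.
Prior precision 1/σ₀² = 1/9; data precision n/σ² = 7/16 = 0.4375.
μ̂ = ((1/9)·(-2) + 0.4375·(-3.46)) / (1/9 + 0.4375) = (-12499/7200)/(79/144) = -12499/3950 ≈ -3.164.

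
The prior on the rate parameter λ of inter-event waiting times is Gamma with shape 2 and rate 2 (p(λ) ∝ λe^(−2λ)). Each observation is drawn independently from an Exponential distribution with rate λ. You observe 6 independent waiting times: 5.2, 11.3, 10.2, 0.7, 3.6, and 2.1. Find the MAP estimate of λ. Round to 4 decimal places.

The Exponential(rate=λ) likelihood is ∝ λ^n e^(−λΣtᵢ). Here n = 6 and Σtᵢ = 5.2 + 11.3 + 10.2 + 0.7 + 3.6 + 2.1 = 33.1.
Posterior ∝ λe^(−2λ) · λ^6e^(−33.1λ) = λ^7e^(−35.1λ), i.e. Gamma(8, 35.1).
Mode = (a−1)/b = 7/35.1 ≈ 0.1994.

λ̂_MAP = 0.1994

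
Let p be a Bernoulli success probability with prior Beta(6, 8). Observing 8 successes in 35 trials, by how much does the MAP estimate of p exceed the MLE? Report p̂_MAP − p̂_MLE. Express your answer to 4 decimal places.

MAP − MLE = 0.0480

Posterior is Beta(14, 35); MAP = (14−1)/(49−2) = 13/47 ≈ 0.27660.
MLE ignores the prior: p̂_MLE = k/n = 8/35 ≈ 0.22857.
Difference = 13/47 − 8/35 = 79/1645 ≈ 0.0480.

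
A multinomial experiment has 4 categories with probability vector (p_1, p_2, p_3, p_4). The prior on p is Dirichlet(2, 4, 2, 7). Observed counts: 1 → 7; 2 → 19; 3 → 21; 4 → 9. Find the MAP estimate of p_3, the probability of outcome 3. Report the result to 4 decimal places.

The posterior is Dirichlet(αᵢ + nᵢ) = Dirichlet(9, 23, 23, 16).
For a Dirichlet(a₁,…,a_K) with all aᵢ > 1, the mode has j-th component (aⱼ − 1)/(Σaᵢ − K).
Here Σaᵢ = 71 and K = 4, so p_3 = (23 − 1)/(71 − 4) = 22/67 ≈ 0.3284.

MAP estimate: 0.3284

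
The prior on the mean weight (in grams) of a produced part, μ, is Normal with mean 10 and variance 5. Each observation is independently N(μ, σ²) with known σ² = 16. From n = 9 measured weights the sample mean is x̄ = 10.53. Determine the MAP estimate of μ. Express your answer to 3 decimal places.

μ̂_MAP = 10.391

n = 9, x̄ = 10.53.
For a Normal prior and Normal likelihood with known variance, the posterior is Normal; its mode equals its mean, the precision-weighted average.
Prior precision 1/σ₀² = 1/5 = 0.2; data precision n/σ² = 9/16 = 0.5625.
μ̂ = (0.2·10 + 0.5625·10.53) / (0.2 + 0.5625) = 7.923125/0.7625 = 12677/1220 ≈ 10.391.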